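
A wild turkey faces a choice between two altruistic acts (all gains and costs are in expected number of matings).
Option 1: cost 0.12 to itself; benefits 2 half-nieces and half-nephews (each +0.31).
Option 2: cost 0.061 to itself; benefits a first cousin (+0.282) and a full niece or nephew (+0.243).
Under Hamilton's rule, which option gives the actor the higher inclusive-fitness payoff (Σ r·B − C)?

Option 2

Option 1: r to a half-niece or half-nephew = 0.125.
Option 1: Σ r·B − C = (2·0.125·0.31) − 0.12 = -0.0425.
Option 2: r to a first cousin = 0.125.
Option 2: r to a full niece or nephew = 0.25.
Option 2: Σ r·B − C = (1·0.125·0.282 + 1·0.25·0.243) − 0.061 = 0.035.
Option 2 has the higher net inclusive-fitness payoff.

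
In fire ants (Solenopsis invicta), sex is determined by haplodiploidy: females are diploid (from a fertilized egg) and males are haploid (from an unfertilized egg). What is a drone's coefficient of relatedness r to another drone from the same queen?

0.5

Haploid brothers each carry a random half of the queen's diploid genome, so on average they share half: r = 1/2.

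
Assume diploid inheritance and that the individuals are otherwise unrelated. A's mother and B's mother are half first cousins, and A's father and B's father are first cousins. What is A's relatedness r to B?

With two independent routes of shared ancestry, r is the sum of the two contributions.
A and B are related in two ways: half second cousins through their mothers (r = 1/64) and second cousins through their fathers (r = 1/32).
r = 1/64 + 1/32 = 0.046875.

0.046875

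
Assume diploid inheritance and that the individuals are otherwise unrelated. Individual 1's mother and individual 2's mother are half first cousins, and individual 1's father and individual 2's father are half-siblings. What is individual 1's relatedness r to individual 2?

Relatedness sums over independent paths through distinct common ancestors.
Individual 1 and individual 2 are related in two ways: half second cousins through their mothers (r = 1/64) and half first cousins through their fathers (r = 1/16).
r = 1/64 + 1/16 = 5/64 = 0.078125.

0.078125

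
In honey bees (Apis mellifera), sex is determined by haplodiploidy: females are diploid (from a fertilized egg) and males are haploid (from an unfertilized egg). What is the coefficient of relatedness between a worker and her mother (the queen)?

0.5

One meiotic link between diploid queen and diploid daughter: r = 1/2.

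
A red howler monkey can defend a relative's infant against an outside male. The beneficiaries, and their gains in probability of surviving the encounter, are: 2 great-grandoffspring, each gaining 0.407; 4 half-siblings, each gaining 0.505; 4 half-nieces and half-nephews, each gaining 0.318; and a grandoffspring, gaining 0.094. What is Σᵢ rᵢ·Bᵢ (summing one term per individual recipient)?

r to a great-grandoffspring = 0.125 (three parent–offspring links: r = (1/2)^3 = 1/8).
r to a half-sibling = 0.25 (half-sibs share one parent — one path of length 2: r = (1/2)^2 = 1/4).
r to a half-niece or half-nephew = 1/8 (half-aunt/uncle↔niece/nephew: one path of length 3: r = (1/2)^3 = 1/8).
r to a grandoffspring = 0.25 (two parent–offspring links: r = (1/2)^2 = 1/4).
Summing one r·B term per recipient: 2·0.125·0.407 + 4·0.25·0.505 + 4·0.125·0.318 + 1·0.25·0.094 = 0.78925.

0.78925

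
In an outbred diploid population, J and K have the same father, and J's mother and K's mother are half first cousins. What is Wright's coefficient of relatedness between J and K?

With two independent routes of shared ancestry, r is the sum of the two contributions.
J and K are related in two ways: half-sibs through their shared father (r = 1/4) and half second cousins through their mothers (r = 1/64).
r = 1/4 + 1/64 = 17/64 = 0.265625.

0.265625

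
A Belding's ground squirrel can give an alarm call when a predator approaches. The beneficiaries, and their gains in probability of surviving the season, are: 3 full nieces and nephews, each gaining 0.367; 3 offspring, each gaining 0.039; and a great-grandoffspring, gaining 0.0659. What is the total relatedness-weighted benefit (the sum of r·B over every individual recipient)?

r to a full niece or nephew = 1/4 (full aunt/uncle↔niece/nephew: two paths of length 3 through the shared grandparent pair: r = 2·(1/2)^3 = 1/4).
r to an offspring = 0.5 (one parent–offspring link: r = (1/2)^1 = 1/2).
r to a great-grandoffspring = 1/8 (three parent–offspring links: r = (1/2)^3 = 1/8).
Summing one r·B term per recipient: 3·0.25·0.367 + 3·0.5·0.039 + 1·0.125·0.0659 = 0.3419875.

0.3419875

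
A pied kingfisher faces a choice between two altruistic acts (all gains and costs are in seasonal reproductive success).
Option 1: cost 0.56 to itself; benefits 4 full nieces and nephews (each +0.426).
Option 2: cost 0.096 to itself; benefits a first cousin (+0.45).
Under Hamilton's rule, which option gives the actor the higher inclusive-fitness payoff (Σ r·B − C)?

Option 1: r to a full niece or nephew = 0.25.
Option 1: Σ r·B − C = (4·0.25·0.426) − 0.56 = -0.134.
Option 2: r to a first cousin = 0.125.
Option 2: Σ r·B − C = (1·0.125·0.45) − 0.096 = -0.03975.
Option 2 has the higher net inclusive-fitness payoff.

Option 2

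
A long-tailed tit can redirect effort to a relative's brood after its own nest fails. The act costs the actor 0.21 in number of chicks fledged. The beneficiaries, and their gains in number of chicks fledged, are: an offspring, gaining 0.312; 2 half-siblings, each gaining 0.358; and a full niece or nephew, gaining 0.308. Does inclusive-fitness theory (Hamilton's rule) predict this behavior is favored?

Yes

Hamilton's rule: the trait is favored when the sum of r·B over every recipient exceeds the actor's cost C.
r to an offspring = 0.5 (one parent–offspring link: r = (1/2)^1 = 1/2).
r to a half-sibling = 0.25 (half-sibs share one parent — one path of length 2: r = (1/2)^2 = 1/4).
r to a full niece or nephew = 1/4 (full aunt/uncle↔niece/nephew: two paths of length 3 through the shared grandparent pair: r = 2·(1/2)^3 = 1/4).
Summing one r·B term per recipient: 1·0.5·0.312 + 2·0.25·0.358 + 1·0.25·0.308 = 0.412.
0.412 > 0.21: the indirect benefit exceeds the cost.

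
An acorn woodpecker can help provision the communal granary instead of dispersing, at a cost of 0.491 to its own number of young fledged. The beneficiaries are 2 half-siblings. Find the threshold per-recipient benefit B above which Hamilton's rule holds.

r to a half-sibling = 0.25 (half-sibs share one parent — one path of length 2: r = (1/2)^2 = 1/4).
Hamilton's rule with n recipients of equal r: n·r·B > C, so B > C/(n·r) = 0.491/(2·0.25) = 0.982.

0.982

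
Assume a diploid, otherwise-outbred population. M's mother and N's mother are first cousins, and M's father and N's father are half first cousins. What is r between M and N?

0.046875

Independent pedigree routes through distinct common ancestors add.
M and N are related in two ways: second cousins through their mothers (r = 1/32) and half second cousins through their fathers (r = 1/64).
r = 1/32 + 1/64 = 3/64 = 0.046875.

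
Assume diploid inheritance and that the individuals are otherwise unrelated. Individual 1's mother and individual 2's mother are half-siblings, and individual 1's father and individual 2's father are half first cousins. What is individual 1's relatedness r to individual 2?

0.078125

With two independent routes of shared ancestry, r is the sum of the two contributions.
Individual 1 and individual 2 are related in two ways: half first cousins through their mothers (r = 1/16) and half second cousins through their fathers (r = 1/64).
r = 1/16 + 1/64 = 5/64 = 0.078125.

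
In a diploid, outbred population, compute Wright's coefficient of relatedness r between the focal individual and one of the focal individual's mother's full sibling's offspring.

0.125

Each parent–offspring link contributes a factor of 1/2, and independent paths through distinct common ancestors add.
First cousins share one grandparent pair — two paths of length 4: r = 2·(1/2)^4 = 1/8.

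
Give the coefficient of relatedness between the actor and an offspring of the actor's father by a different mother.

Each parent–offspring link contributes a factor of 1/2, and independent paths through distinct common ancestors add.
Half-sibs share one parent — one path of length 2: r = (1/2)^2 = 1/4.

0.25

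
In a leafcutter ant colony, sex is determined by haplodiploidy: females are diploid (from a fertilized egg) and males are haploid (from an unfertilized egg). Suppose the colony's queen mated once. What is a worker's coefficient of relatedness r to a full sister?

0.75

Haplodiploid full sisters inherit their father's entire haploid genome identically (contributing 1/2) and on average half of their mother's contribution (1/2 · 1/2 = 1/4); r = 1/2 + 1/4 = 3/4.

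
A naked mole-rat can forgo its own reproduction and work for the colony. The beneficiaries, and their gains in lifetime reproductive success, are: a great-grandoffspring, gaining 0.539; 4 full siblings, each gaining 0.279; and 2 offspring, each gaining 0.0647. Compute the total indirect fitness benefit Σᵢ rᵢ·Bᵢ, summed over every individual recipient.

0.690075

r to a great-grandoffspring = 1/8 (three parent–offspring links: r = (1/2)^3 = 1/8).
r to a full sibling = 1/2 (full sibs share both parents — two paths of length 2: r = 2·(1/2)^2 = 1/2).
r to an offspring = 0.5 (one parent–offspring link: r = (1/2)^1 = 1/2).
Summing one r·B term per recipient: 1·0.125·0.539 + 4·0.5·0.279 + 2·0.5·0.0647 = 0.690075.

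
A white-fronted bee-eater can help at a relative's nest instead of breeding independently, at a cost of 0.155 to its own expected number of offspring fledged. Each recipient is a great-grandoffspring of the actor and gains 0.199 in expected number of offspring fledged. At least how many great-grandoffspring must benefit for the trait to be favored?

7

r to a great-grandoffspring = 1/8 (three parent–offspring links: r = (1/2)^3 = 1/8).
Hamilton's rule: n·r·B > C  ⇒  n > C/(r·B) = 0.155/(0.125·0.199) = 6.231.
The smallest integer exceeding 6.231 is 7.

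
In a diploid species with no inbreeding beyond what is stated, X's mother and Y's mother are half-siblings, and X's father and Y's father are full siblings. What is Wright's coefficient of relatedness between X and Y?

0.1875

Relatedness sums over independent paths through distinct common ancestors.
X and Y are related in two ways: half first cousins through their mothers (r = 1/16) and first cousins through their fathers (r = 1/8).
r = 1/16 + 1/8 = 3/16 = 0.1875.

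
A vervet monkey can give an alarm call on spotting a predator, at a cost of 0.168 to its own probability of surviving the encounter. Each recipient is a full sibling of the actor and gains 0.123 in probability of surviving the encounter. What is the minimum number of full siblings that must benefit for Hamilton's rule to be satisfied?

3

r to a full sibling = 1/2 (full sibs share both parents — two paths of length 2: r = 2·(1/2)^2 = 1/2).
Hamilton's rule: n·r·B > C  ⇒  n > C/(r·B) = 0.168/(0.5·0.123) = 2.732.
The smallest integer exceeding 2.732 is 3.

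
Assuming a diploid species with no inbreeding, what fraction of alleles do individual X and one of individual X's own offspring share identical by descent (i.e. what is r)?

Each parent–offspring link contributes a factor of 1/2, and independent paths through distinct common ancestors add.
One parent–offspring link: r = (1/2)^1 = 1/2.

0.5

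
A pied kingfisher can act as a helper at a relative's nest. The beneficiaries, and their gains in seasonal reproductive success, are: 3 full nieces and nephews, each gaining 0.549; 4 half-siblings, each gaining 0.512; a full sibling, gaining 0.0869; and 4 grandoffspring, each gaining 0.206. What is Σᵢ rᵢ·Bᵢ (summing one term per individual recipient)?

r to a full niece or nephew = 1/4 (full aunt/uncle↔niece/nephew: two paths of length 3 through the shared grandparent pair: r = 2·(1/2)^3 = 1/4).
r to a half-sibling = 1/4 (half-sibs share one parent — one path of length 2: r = (1/2)^2 = 1/4).
r to a full sibling = 0.5 (full sibs share both parents — two paths of length 2: r = 2·(1/2)^2 = 1/2).
r to a grandoffspring = 0.25 (two parent–offspring links: r = (1/2)^2 = 1/4).
Summing one r·B term per recipient: 3·0.25·0.549 + 4·0.25·0.512 + 1·0.5·0.0869 + 4·0.25·0.206 = 1.1732.

1.1732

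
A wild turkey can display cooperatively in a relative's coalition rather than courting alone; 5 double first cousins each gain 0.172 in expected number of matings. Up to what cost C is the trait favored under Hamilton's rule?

r to a double first cousin = 0.25 (double first cousins share both grandparent pairs — four paths of length 4: r = 4·(1/2)^4 = 1/4).
Hamilton's rule: n·r·B > C, so the trait is favored while C < n·r·B = 5·0.25·0.172 = 0.215.

0.215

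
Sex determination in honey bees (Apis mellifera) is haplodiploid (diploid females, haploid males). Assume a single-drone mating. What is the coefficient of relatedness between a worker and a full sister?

0.75

Haplodiploid full sisters inherit their father's entire haploid genome identically (contributing 1/2) and on average half of their mother's contribution (1/2 · 1/2 = 1/4); r = 1/2 + 1/4 = 3/4.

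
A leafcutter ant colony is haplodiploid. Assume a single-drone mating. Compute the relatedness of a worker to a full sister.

0.75

Haplodiploid full sisters inherit their father's entire haploid genome identically (contributing 1/2) and on average half of their mother's contribution (1/2 · 1/2 = 1/4); r = 1/2 + 1/4 = 3/4.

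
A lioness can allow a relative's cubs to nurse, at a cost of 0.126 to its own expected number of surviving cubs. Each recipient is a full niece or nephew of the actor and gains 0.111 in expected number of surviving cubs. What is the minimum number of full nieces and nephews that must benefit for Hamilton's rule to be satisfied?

r to a full niece or nephew = 1/4 (full aunt/uncle↔niece/nephew: two paths of length 3 through the shared grandparent pair: r = 2·(1/2)^3 = 1/4).
Hamilton's rule: n·r·B > C  ⇒  n > C/(r·B) = 0.126/(0.25·0.111) = 4.541.
The smallest integer exceeding 4.541 is 5.

5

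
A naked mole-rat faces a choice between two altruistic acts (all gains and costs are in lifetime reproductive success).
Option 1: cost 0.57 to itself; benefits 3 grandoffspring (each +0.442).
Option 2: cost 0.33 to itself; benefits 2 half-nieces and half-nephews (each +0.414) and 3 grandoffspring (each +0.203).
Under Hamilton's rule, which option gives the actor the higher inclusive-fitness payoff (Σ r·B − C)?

Option 1: r to a grandoffspring = 0.25.
Option 1: Σ r·B − C = (3·0.25·0.442) − 0.57 = -0.2385.
Option 2: r to a half-niece or half-nephew = 0.125.
Option 2: r to a grandoffspring = 0.25.
Option 2: Σ r·B − C = (2·0.125·0.414 + 3·0.25·0.203) − 0.33 = -0.07425.
Option 2 has the higher net inclusive-fitness payoff.

Option 2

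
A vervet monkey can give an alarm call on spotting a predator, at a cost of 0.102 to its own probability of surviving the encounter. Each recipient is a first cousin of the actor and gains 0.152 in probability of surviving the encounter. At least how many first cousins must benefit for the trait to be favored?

r to a first cousin = 1/8 (first cousins share one grandparent pair — two paths of length 4: r = 2·(1/2)^4 = 1/8).
Hamilton's rule: n·r·B > C  ⇒  n > C/(r·B) = 0.102/(0.125·0.152) = 5.368.
The smallest integer exceeding 5.368 is 6.

6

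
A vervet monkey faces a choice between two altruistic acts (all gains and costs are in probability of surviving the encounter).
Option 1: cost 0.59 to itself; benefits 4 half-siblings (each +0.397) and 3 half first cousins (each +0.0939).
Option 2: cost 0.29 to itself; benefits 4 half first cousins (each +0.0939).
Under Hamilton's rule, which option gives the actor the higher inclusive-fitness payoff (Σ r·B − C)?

Option 1

Option 1: r to a half-sibling = 0.25.
Option 1: r to a half first cousin = 0.0625.
Option 1: Σ r·B − C = (4·0.25·0.397 + 3·0.0625·0.0939) − 0.59 = -0.17539375.
Option 2: r to a half first cousin = 0.0625.
Option 2: Σ r·B − C = (4·0.0625·0.0939) − 0.29 = -0.266525.
Option 1 has the higher net inclusive-fitness payoff.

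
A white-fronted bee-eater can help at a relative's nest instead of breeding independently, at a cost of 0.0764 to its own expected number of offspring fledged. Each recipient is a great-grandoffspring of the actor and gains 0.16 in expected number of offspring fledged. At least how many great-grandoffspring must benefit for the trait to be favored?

4

r to a great-grandoffspring = 1/8 (three parent–offspring links: r = (1/2)^3 = 1/8).
Hamilton's rule: n·r·B > C  ⇒  n > C/(r·B) = 0.0764/(0.125·0.16) = 3.82.
The smallest integer exceeding 3.82 is 4.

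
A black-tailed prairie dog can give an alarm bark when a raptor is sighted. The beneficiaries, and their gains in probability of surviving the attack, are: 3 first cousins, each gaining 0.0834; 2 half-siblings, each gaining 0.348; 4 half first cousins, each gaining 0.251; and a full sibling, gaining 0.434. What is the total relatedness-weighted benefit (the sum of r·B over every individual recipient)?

r to a first cousin = 1/8 (first cousins share one grandparent pair — two paths of length 4: r = 2·(1/2)^4 = 1/8).
r to a half-sibling = 1/4 (half-sibs share one parent — one path of length 2: r = (1/2)^2 = 1/4).
r to a half first cousin = 1/16 (half first cousins share one grandparent — one path of length 4: r = (1/2)^4 = 1/16).
r to a full sibling = 0.5 (full sibs share both parents — two paths of length 2: r = 2·(1/2)^2 = 1/2).
Summing one r·B term per recipient: 3·0.125·0.0834 + 2·0.25·0.348 + 4·0.0625·0.251 + 1·0.5·0.434 = 0.485025.

0.485025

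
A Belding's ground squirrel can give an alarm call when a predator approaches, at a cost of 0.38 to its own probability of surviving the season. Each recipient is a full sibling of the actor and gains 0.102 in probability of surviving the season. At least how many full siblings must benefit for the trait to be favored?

8

r to a full sibling = 1/2 (full sibs share both parents — two paths of length 2: r = 2·(1/2)^2 = 1/2).
Hamilton's rule: n·r·B > C  ⇒  n > C/(r·B) = 0.38/(0.5·0.102) = 7.451.
The smallest integer exceeding 7.451 is 8.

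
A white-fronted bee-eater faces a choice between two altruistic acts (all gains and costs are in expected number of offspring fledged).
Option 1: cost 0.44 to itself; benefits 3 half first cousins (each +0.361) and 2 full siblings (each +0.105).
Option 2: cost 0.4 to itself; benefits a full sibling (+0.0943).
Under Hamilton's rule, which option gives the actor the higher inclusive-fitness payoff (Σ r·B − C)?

Option 1: r to a half first cousin = 0.0625.
Option 1: r to a full sibling = 0.5.
Option 1: Σ r·B − C = (3·0.0625·0.361 + 2·0.5·0.105) − 0.44 = -0.2673125.
Option 2: r to a full sibling = 0.5.
Option 2: Σ r·B − C = (1·0.5·0.0943) − 0.4 = -0.35285.
Option 1 has the higher net inclusive-fitness payoff.

Option 1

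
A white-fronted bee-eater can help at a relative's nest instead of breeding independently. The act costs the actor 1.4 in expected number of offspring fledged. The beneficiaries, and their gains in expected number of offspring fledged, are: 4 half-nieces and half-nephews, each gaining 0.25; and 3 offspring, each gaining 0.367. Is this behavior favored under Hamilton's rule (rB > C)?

Hamilton's rule: the trait is favored when the sum of r·B over every recipient exceeds the actor's cost C.
r to a half-niece or half-nephew = 0.125 (half-aunt/uncle↔niece/nephew: one path of length 3: r = (1/2)^3 = 1/8).
r to an offspring = 1/2 (one parent–offspring link: r = (1/2)^1 = 1/2).
Summing one r·B term per recipient: 4·0.125·0.25 + 3·0.5·0.367 = 0.6755.
0.6755 < 1.4: the indirect benefit is less than the cost.

No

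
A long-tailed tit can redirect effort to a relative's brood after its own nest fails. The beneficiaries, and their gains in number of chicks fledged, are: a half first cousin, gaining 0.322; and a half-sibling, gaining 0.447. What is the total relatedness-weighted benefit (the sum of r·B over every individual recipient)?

r to a half first cousin = 0.0625 (half first cousins share one grandparent — one path of length 4: r = (1/2)^4 = 1/16).
r to a half-sibling = 0.25 (half-sibs share one parent — one path of length 2: r = (1/2)^2 = 1/4).
Summing one r·B term per recipient: 1·0.0625·0.322 + 1·0.25·0.447 = 0.131875.

0.131875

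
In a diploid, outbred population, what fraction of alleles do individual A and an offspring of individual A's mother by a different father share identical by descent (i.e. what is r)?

Each parent–offspring link contributes a factor of 1/2, and independent paths through distinct common ancestors add.
Half-sibs share one parent — one path of length 2: r = (1/2)^2 = 1/4.

0.25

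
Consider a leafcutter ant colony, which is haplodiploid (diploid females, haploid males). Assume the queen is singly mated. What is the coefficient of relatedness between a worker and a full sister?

0.75

Haplodiploid full sisters inherit their father's entire haploid genome identically (contributing 1/2) and on average half of their mother's contribution (1/2 · 1/2 = 1/4); r = 1/2 + 1/4 = 3/4.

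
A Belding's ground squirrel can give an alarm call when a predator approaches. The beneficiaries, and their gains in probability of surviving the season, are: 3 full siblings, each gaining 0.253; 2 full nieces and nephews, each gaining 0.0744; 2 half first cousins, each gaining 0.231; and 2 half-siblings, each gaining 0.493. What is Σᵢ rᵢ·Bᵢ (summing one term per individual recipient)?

0.692075

r to a full sibling = 0.5 (full sibs share both parents — two paths of length 2: r = 2·(1/2)^2 = 1/2).
r to a full niece or nephew = 1/4 (full aunt/uncle↔niece/nephew: two paths of length 3 through the shared grandparent pair: r = 2·(1/2)^3 = 1/4).
r to a half first cousin = 0.0625 (half first cousins share one grandparent — one path of length 4: r = (1/2)^4 = 1/16).
r to a half-sibling = 0.25 (half-sibs share one parent — one path of length 2: r = (1/2)^2 = 1/4).
Summing one r·B term per recipient: 3·0.5·0.253 + 2·0.25·0.0744 + 2·0.0625·0.231 + 2·0.25·0.493 = 0.692075.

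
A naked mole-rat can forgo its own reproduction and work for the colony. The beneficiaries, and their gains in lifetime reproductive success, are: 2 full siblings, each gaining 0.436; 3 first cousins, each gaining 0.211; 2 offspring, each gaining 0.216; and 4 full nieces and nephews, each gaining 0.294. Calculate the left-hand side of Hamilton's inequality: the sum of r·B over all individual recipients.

r to a full sibling = 1/2 (full sibs share both parents — two paths of length 2: r = 2·(1/2)^2 = 1/2).
r to a first cousin = 1/8 (first cousins share one grandparent pair — two paths of length 4: r = 2·(1/2)^4 = 1/8).
r to an offspring = 1/2 (one parent–offspring link: r = (1/2)^1 = 1/2).
r to a full niece or nephew = 0.25 (full aunt/uncle↔niece/nephew: two paths of length 3 through the shared grandparent pair: r = 2·(1/2)^3 = 1/4).
Summing one r·B term per recipient: 2·0.5·0.436 + 3·0.125·0.211 + 2·0.5·0.216 + 4·0.25·0.294 = 1.025125.

1.025125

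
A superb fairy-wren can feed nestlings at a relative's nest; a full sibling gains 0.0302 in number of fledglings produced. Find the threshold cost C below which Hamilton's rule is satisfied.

0.0151

r to a full sibling = 1/2 (full sibs share both parents — two paths of length 2: r = 2·(1/2)^2 = 1/2).
Hamilton's rule: n·r·B > C, so the trait is favored while C < n·r·B = 1·0.5·0.0302 = 0.0151.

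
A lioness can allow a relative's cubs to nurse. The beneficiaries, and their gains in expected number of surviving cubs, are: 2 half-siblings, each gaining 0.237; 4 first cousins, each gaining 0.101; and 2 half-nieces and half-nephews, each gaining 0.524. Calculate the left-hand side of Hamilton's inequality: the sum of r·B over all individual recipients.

r to a half-sibling = 0.25 (half-sibs share one parent — one path of length 2: r = (1/2)^2 = 1/4).
r to a first cousin = 1/8 (first cousins share one grandparent pair — two paths of length 4: r = 2·(1/2)^4 = 1/8).
r to a half-niece or half-nephew = 0.125 (half-aunt/uncle↔niece/nephew: one path of length 3: r = (1/2)^3 = 1/8).
Summing one r·B term per recipient: 2·0.25·0.237 + 4·0.125·0.101 + 2·0.125·0.524 = 0.3.

0.3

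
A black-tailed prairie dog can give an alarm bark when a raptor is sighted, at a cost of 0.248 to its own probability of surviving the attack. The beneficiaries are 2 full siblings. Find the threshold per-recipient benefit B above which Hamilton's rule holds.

0.248

r to a full sibling = 0.5 (full sibs share both parents — two paths of length 2: r = 2·(1/2)^2 = 1/2).
Hamilton's rule with n recipients of equal r: n·r·B > C, so B > C/(n·r) = 0.248/(2·0.5) = 0.248.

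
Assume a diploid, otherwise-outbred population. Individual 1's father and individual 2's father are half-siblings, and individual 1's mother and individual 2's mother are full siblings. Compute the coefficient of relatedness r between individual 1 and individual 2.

0.1875

Wright's path rule: contributions from independent ancestry routes add.
Individual 1 and individual 2 are related in two ways: half first cousins through their fathers (r = 1/16) and first cousins through their mothers (r = 1/8).
r = 1/16 + 1/8 = 3/16 = 0.1875.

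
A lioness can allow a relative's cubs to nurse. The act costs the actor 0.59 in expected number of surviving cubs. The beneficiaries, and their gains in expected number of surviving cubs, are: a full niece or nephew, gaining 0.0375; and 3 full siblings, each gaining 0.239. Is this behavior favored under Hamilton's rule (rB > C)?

No

Hamilton's rule: the trait is favored when the sum of r·B over every recipient exceeds the actor's cost C.
r to a full niece or nephew = 1/4 (full aunt/uncle↔niece/nephew: two paths of length 3 through the shared grandparent pair: r = 2·(1/2)^3 = 1/4).
r to a full sibling = 1/2 (full sibs share both parents — two paths of length 2: r = 2·(1/2)^2 = 1/2).
Summing one r·B term per recipient: 1·0.25·0.0375 + 3·0.5·0.239 = 0.367875.
0.367875 < 0.59: the indirect benefit is less than the cost.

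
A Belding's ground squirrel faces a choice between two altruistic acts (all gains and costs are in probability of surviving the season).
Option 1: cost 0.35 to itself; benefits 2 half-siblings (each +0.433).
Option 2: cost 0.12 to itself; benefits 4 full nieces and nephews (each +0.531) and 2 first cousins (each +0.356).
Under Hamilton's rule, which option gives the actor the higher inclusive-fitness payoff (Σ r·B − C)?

Option 1: r to a half-sibling = 0.25.
Option 1: Σ r·B − C = (2·0.25·0.433) − 0.35 = -0.1335.
Option 2: r to a full niece or nephew = 0.25.
Option 2: r to a first cousin = 0.125.
Option 2: Σ r·B − C = (4·0.25·0.531 + 2·0.125·0.356) − 0.12 = 0.5.
Option 2 has the higher net inclusive-fitness payoff.

Option 2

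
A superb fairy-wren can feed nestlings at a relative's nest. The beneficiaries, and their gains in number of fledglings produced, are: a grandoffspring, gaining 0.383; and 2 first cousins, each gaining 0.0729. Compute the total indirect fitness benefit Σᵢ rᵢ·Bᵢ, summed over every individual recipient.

0.113975

r to a grandoffspring = 1/4 (two parent–offspring links: r = (1/2)^2 = 1/4).
r to a first cousin = 1/8 (first cousins share one grandparent pair — two paths of length 4: r = 2·(1/2)^4 = 1/8).
Summing one r·B term per recipient: 1·0.25·0.383 + 2·0.125·0.0729 = 0.113975.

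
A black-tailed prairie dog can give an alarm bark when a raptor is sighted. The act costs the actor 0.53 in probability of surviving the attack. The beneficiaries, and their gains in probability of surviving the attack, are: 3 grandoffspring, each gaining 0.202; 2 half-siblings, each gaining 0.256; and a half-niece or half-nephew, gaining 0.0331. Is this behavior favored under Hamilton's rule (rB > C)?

No

Hamilton's rule: the trait is favored when the sum of r·B over every recipient exceeds the actor's cost C.
r to a grandoffspring = 0.25 (two parent–offspring links: r = (1/2)^2 = 1/4).
r to a half-sibling = 0.25 (half-sibs share one parent — one path of length 2: r = (1/2)^2 = 1/4).
r to a half-niece or half-nephew = 1/8 (half-aunt/uncle↔niece/nephew: one path of length 3: r = (1/2)^3 = 1/8).
Summing one r·B term per recipient: 3·0.25·0.202 + 2·0.25·0.256 + 1·0.125·0.0331 = 0.2836375.
0.2836375 < 0.53: the indirect benefit is less than the cost.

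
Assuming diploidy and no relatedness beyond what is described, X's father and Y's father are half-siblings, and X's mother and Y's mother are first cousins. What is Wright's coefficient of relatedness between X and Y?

0.09375

Independent pedigree routes through distinct common ancestors add.
X and Y are related in two ways: half first cousins through their fathers (r = 1/16) and second cousins through their mothers (r = 1/32).
r = 1/16 + 1/32 = 3/32 = 0.09375.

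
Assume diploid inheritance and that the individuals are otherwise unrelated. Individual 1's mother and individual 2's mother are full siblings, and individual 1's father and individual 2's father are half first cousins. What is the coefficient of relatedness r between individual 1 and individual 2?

With two independent routes of shared ancestry, r is the sum of the two contributions.
Individual 1 and individual 2 are related in two ways: first cousins through their mothers (r = 1/8) and half second cousins through their fathers (r = 1/64).
r = 1/8 + 1/64 = 0.140625.

0.140625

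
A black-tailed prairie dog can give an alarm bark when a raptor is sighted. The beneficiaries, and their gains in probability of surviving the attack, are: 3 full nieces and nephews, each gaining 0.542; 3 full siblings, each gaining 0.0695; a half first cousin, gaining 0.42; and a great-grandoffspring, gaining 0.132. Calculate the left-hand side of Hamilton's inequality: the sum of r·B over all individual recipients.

r to a full niece or nephew = 0.25 (full aunt/uncle↔niece/nephew: two paths of length 3 through the shared grandparent pair: r = 2·(1/2)^3 = 1/4).
r to a full sibling = 1/2 (full sibs share both parents — two paths of length 2: r = 2·(1/2)^2 = 1/2).
r to a half first cousin = 1/16 (half first cousins share one grandparent — one path of length 4: r = (1/2)^4 = 1/16).
r to a great-grandoffspring = 1/8 (three parent–offspring links: r = (1/2)^3 = 1/8).
Summing one r·B term per recipient: 3·0.25·0.542 + 3·0.5·0.0695 + 1·0.0625·0.42 + 1·0.125·0.132 = 0.5535.

0.5535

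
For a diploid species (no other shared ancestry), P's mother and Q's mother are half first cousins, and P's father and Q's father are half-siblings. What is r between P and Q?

0.078125

Independent pedigree routes through distinct common ancestors add.
P and Q are related in two ways: half second cousins through their mothers (r = 1/64) and half first cousins through their fathers (r = 1/16).
r = 1/64 + 1/16 = 5/64 = 0.078125.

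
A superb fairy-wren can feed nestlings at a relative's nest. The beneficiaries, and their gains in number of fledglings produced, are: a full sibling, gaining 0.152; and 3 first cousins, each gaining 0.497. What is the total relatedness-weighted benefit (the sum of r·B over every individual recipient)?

r to a full sibling = 0.5 (full sibs share both parents — two paths of length 2: r = 2·(1/2)^2 = 1/2).
r to a first cousin = 1/8 (first cousins share one grandparent pair — two paths of length 4: r = 2·(1/2)^4 = 1/8).
Summing one r·B term per recipient: 1·0.5·0.152 + 3·0.125·0.497 = 0.262375.

0.262375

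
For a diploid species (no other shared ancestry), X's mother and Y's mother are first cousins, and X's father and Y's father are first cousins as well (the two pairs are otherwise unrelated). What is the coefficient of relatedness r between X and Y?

0.0625

Independent pedigree routes through distinct common ancestors add.
X and Y are related in two ways: second cousins through their mothers (r = 1/32) and second cousins through their fathers (r = 1/32).
r = 1/32 + 1/32 = 1/16 = 0.0625.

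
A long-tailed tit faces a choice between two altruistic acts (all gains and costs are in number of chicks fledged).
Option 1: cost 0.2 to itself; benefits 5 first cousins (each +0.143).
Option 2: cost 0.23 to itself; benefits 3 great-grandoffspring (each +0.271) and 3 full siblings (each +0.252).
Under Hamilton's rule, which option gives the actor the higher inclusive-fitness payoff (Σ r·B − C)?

Option 2

Option 1: r to a first cousin = 0.125.
Option 1: Σ r·B − C = (5·0.125·0.143) − 0.2 = -0.110625.
Option 2: r to a great-grandoffspring = 0.125.
Option 2: r to a full sibling = 0.5.
Option 2: Σ r·B − C = (3·0.125·0.271 + 3·0.5·0.252) − 0.23 = 0.249625.
Option 2 has the higher net inclusive-fitness payoff.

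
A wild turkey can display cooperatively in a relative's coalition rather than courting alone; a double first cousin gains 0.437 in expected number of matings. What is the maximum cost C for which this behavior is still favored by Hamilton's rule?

0.10925

r to a double first cousin = 1/4 (double first cousins share both grandparent pairs — four paths of length 4: r = 4·(1/2)^4 = 1/4).
Hamilton's rule: n·r·B > C, so the trait is favored while C < n·r·B = 1·0.25·0.437 = 0.10925.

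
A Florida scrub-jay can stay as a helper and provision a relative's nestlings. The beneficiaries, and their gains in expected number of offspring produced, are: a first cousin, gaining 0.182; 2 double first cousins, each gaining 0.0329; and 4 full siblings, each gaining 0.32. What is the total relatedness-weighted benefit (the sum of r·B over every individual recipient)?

0.6792

r to a first cousin = 1/8 (first cousins share one grandparent pair — two paths of length 4: r = 2·(1/2)^4 = 1/8).
r to a double first cousin = 0.25 (double first cousins share both grandparent pairs — four paths of length 4: r = 4·(1/2)^4 = 1/4).
r to a full sibling = 0.5 (full sibs share both parents — two paths of length 2: r = 2·(1/2)^2 = 1/2).
Summing one r·B term per recipient: 1·0.125·0.182 + 2·0.25·0.0329 + 4·0.5·0.32 = 0.6792.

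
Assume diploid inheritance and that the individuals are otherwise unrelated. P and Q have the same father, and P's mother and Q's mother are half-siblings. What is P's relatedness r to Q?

Wright's path rule: contributions from independent ancestry routes add.
P and Q are related in two ways: half-sibs through their shared father (r = 1/4) and half first cousins through their mothers (r = 1/16).
r = 1/4 + 1/16 = 0.3125.

0.3125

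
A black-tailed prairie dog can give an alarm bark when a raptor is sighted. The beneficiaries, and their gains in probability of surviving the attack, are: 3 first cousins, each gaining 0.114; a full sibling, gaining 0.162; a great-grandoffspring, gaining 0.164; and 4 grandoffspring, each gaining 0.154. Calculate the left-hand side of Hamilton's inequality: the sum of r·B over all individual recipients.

r to a first cousin = 0.125 (first cousins share one grandparent pair — two paths of length 4: r = 2·(1/2)^4 = 1/8).
r to a full sibling = 1/2 (full sibs share both parents — two paths of length 2: r = 2·(1/2)^2 = 1/2).
r to a great-grandoffspring = 0.125 (three parent–offspring links: r = (1/2)^3 = 1/8).
r to a grandoffspring = 1/4 (two parent–offspring links: r = (1/2)^2 = 1/4).
Summing one r·B term per recipient: 3·0.125·0.114 + 1·0.5·0.162 + 1·0.125·0.164 + 4·0.25·0.154 = 0.29825.

0.29825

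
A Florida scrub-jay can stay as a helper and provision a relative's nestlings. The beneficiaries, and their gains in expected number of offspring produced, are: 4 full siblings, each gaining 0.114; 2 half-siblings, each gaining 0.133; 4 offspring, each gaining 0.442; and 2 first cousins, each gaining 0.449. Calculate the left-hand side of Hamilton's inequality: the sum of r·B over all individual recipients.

r to a full sibling = 1/2 (full sibs share both parents — two paths of length 2: r = 2·(1/2)^2 = 1/2).
r to a half-sibling = 0.25 (half-sibs share one parent — one path of length 2: r = (1/2)^2 = 1/4).
r to an offspring = 0.5 (one parent–offspring link: r = (1/2)^1 = 1/2).
r to a first cousin = 0.125 (first cousins share one grandparent pair — two paths of length 4: r = 2·(1/2)^4 = 1/8).
Summing one r·B term per recipient: 4·0.5·0.114 + 2·0.25·0.133 + 4·0.5·0.442 + 2·0.125·0.449 = 1.29075.

1.29075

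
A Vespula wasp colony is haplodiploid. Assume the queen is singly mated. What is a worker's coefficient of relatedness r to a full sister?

Haplodiploid full sisters inherit their father's entire haploid genome identically (contributing 1/2) and on average half of their mother's contribution (1/2 · 1/2 = 1/4); r = 1/2 + 1/4 = 3/4.

0.75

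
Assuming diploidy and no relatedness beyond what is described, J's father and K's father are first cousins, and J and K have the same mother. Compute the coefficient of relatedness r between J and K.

0.28125

Independent pedigree routes through distinct common ancestors add.
J and K are related in two ways: second cousins through their fathers (r = 1/32) and half-sibs through their shared mother (r = 1/4).
r = 1/32 + 1/4 = 0.28125.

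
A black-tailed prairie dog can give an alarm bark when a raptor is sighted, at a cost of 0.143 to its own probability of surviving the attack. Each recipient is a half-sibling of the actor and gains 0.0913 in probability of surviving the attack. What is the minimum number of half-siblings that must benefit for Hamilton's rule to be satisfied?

7

r to a half-sibling = 1/4 (half-sibs share one parent — one path of length 2: r = (1/2)^2 = 1/4).
Hamilton's rule: n·r·B > C  ⇒  n > C/(r·B) = 0.143/(0.25·0.0913) = 6.265.
The smallest integer exceeding 6.265 is 7.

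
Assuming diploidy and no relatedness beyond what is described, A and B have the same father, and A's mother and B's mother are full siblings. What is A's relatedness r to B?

With two independent routes of shared ancestry, r is the sum of the two contributions.
A and B are related in two ways: half-sibs through their shared father (r = 1/4) and first cousins through their mothers (r = 1/8).
r = 1/4 + 1/8 = 3/8 = 0.375.

0.375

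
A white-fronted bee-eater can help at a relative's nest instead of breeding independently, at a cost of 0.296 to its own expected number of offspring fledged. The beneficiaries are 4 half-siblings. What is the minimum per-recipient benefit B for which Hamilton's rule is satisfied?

0.296

r to a half-sibling = 0.25 (half-sibs share one parent — one path of length 2: r = (1/2)^2 = 1/4).
Hamilton's rule with n recipients of equal r: n·r·B > C, so B > C/(n·r) = 0.296/(4·0.25) = 0.296.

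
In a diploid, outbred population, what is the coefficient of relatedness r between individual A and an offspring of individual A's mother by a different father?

0.25

Each parent–offspring link contributes a factor of 1/2, and independent paths through distinct common ancestors add.
Half-sibs share one parent — one path of length 2: r = (1/2)^2 = 1/4.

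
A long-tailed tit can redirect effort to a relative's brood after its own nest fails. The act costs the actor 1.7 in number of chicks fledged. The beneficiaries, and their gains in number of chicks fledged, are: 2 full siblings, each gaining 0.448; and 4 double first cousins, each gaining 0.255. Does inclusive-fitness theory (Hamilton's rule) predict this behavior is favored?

Hamilton's rule: the trait is favored when the sum of r·B over every recipient exceeds the actor's cost C.
r to a full sibling = 0.5 (full sibs share both parents — two paths of length 2: r = 2·(1/2)^2 = 1/2).
r to a double first cousin = 0.25 (double first cousins share both grandparent pairs — four paths of length 4: r = 4·(1/2)^4 = 1/4).
Summing one r·B term per recipient: 2·0.5·0.448 + 4·0.25·0.255 = 0.703.
0.703 < 1.7: the indirect benefit is less than the cost.

No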